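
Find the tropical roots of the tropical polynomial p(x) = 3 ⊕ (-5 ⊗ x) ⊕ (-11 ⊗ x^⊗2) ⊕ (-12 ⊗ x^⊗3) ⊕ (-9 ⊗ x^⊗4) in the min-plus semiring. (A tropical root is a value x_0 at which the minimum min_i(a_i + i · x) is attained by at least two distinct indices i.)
Roots: {-3, 1, 6, 8}

Each tropical root is a break point of the lower envelope of the lines y = a_i + i · x (there are 5 lines, with slopes 0, 1, ..., 4). Only the lines that attain the minimum somewhere contribute to roots; other lines are dominated. Here the surviving (envelope) indices are i = 4, i = 3, i = 2, i = 1, i = 0.
Intersections between consecutive envelope lines give the roots: for adjacent envelope indices i < j the intersection is x = (a_i − a_j) / (j − i). Reading off the sorted break points: {-3, 1, 6, 8}.
Verification: at each break x_0, at least two indices attain the minimum of min_i(a_i + i · x_0).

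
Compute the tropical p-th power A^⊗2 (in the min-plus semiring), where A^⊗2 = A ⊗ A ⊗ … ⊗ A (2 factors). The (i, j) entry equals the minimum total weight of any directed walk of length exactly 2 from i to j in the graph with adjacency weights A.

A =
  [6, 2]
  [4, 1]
A^⊗2 =
  [6, 3]
  [5, 2]

Each entry (A^⊗2)_ij equals the minimum over all length-2 walks i = v_0 → v_1 → … → v_2 = j of Σ_t A[v_t][v_{t+1}]. For example, for (i, j) = (0, 1) we minimise over 2 possible intermediate vertex sequences; the minimum is 3, attained along the walk 0 → 1 → 1.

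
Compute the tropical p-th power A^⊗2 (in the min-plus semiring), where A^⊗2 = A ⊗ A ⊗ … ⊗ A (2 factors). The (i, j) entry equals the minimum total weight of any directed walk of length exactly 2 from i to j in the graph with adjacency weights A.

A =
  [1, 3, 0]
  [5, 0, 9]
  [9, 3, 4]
A^⊗2 =
  [2, 3, 1]
  [5, 0, 5]
  [8, 3, 8]

Each entry (A^⊗2)_ij equals the minimum over all length-2 walks i = v_0 → v_1 → … → v_2 = j of Σ_t A[v_t][v_{t+1}]. For example, for (i, j) = (0, 2) we minimise over 3 possible intermediate vertex sequences; the minimum is 1, attained along the walk 0 → 0 → 2.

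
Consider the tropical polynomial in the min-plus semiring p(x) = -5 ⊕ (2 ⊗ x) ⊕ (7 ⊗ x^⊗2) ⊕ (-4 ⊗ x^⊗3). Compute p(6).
p(6) = -5

A tropical monomial a ⊗ x^⊗i evaluates to a + i · x. Evaluating each term at x = 6:
  Term 0 contributes -5 + 0 · 6 = -5
  Term 1 contributes 2 + 1 · 6 = 8
  Term 2 contributes 7 + 2 · 6 = 19
  Term 3 contributes -4 + 3 · 6 = 14
p(6) = ⊕ of these = min[-5, 8, 19, 14] = -5.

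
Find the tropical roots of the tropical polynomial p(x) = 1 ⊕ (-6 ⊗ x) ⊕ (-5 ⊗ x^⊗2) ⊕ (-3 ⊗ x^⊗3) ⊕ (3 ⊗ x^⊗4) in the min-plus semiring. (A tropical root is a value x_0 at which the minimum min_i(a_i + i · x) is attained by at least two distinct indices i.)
Roots: {-6, -2, -1, 7}

Each tropical root is a break point of the lower envelope of the lines y = a_i + i · x (there are 5 lines, with slopes 0, 1, ..., 4). Only the lines that attain the minimum somewhere contribute to roots; other lines are dominated. Here the surviving (envelope) indices are i = 4, i = 3, i = 2, i = 1, i = 0.
Intersections between consecutive envelope lines give the roots: for adjacent envelope indices i < j the intersection is x = (a_i − a_j) / (j − i). Reading off the sorted break points: {-6, -2, -1, 7}.
Verification: at each break x_0, at least two indices attain the minimum of min_i(a_i + i · x_0).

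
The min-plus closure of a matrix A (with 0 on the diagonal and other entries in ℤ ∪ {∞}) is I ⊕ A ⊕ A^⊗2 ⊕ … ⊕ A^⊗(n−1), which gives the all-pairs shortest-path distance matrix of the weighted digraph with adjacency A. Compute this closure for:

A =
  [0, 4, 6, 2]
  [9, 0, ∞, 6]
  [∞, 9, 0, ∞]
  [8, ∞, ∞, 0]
Closure =
  [0, 4, 6, 2]
  [9, 0, 15, 6]
  [18, 9, 0, 15]
  [8, 12, 14, 0]

This is the Floyd-Warshall all-pairs shortest-path computation. For each intermediate vertex k = 0, 1, …, 3, update dist[i][j] ← min(dist[i][j], dist[i][k] + dist[k][j]). The final matrix gives, for each (i, j), the minimum total weight of any directed path from i to j (possibly empty when i = j).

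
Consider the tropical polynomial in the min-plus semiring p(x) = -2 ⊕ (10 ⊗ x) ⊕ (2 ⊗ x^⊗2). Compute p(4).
p(4) = -2

A tropical monomial a ⊗ x^⊗i evaluates to a + i · x. Evaluating each term at x = 4:
  Term 0 contributes -2 + 0 · 4 = -2
  Term 1 contributes 10 + 1 · 4 = 14
  Term 2 contributes 2 + 2 · 4 = 10
p(4) = ⊕ of these = min[-2, 14, 10] = -2.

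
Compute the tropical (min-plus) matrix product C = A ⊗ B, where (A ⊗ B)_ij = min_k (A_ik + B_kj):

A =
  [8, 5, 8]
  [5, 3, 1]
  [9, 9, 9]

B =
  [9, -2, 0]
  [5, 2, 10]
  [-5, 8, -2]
A ⊗ B =
  [3, 6, 6]
  [-4, 3, -1]
  [4, 7, 7]

Apply the min-plus product entry-by-entry:
  C[0][0] = min over k of (A[0][0] + B[0][0] = 8 + 9 = 17, A[0][1] + B[1][0] = 5 + 5 = 10, A[0][2] + B[2][0] = 8 + -5 = 3) = 3 (attained at k = 2)
  C[0][1] = min over k of (A[0][0] + B[0][1] = 8 + -2 = 6, A[0][1] + B[1][1] = 5 + 2 = 7, A[0][2] + B[2][1] = 8 + 8 = 16) = 6 (attained at k = 0)
  C[0][2] = min over k of (A[0][0] + B[0][2] = 8 + 0 = 8, A[0][1] + B[1][2] = 5 + 10 = 15, A[0][2] + B[2][2] = 8 + -2 = 6) = 6 (attained at k = 2)
  C[1][0] = min over k of (A[1][0] + B[0][0] = 5 + 9 = 14, A[1][1] + B[1][0] = 3 + 5 = 8, A[1][2] + B[2][0] = 1 + -5 = -4) = -4 (attained at k = 2)
  C[1][1] = min over k of (A[1][0] + B[0][1] = 5 + -2 = 3, A[1][1] + B[1][1] = 3 + 2 = 5, A[1][2] + B[2][1] = 1 + 8 = 9) = 3 (attained at k = 0)
  C[1][2] = min over k of (A[1][0] + B[0][2] = 5 + 0 = 5, A[1][1] + B[1][2] = 3 + 10 = 13, A[1][2] + B[2][2] = 1 + -2 = -1) = -1 (attained at k = 2)
  C[2][0] = min over k of (A[2][0] + B[0][0] = 9 + 9 = 18, A[2][1] + B[1][0] = 9 + 5 = 14, A[2][2] + B[2][0] = 9 + -5 = 4) = 4 (attained at k = 2)
  C[2][1] = min over k of (A[2][0] + B[0][1] = 9 + -2 = 7, A[2][1] + B[1][1] = 9 + 2 = 11, A[2][2] + B[2][1] = 9 + 8 = 17) = 7 (attained at k = 0)
  C[2][2] = min over k of (A[2][0] + B[0][2] = 9 + 0 = 9, A[2][1] + B[1][2] = 9 + 10 = 19, A[2][2] + B[2][2] = 9 + -2 = 7) = 7 (attained at k = 2)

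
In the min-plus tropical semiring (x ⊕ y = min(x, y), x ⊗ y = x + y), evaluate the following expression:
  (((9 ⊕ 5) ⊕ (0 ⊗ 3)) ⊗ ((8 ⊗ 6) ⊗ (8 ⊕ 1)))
(((9 ⊕ 5) ⊕ (0 ⊗ 3)) ⊗ ((8 ⊗ 6) ⊗ (8 ⊕ 1))) = 18

Expand innermost to outermost. Recall ⊕ takes the minimum of its arguments and ⊗ takes their sum. Working out the expression (((9 ⊕ 5) ⊕ (0 ⊗ 3)) ⊗ ((8 ⊗ 6) ⊗ (8 ⊕ 1))) gives 18.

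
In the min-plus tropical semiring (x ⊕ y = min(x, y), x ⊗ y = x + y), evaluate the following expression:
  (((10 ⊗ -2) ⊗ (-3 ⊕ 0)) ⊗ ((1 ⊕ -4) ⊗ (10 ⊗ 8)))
(((10 ⊗ -2) ⊗ (-3 ⊕ 0)) ⊗ ((1 ⊕ -4) ⊗ (10 ⊗ 8))) = 19

Expand innermost to outermost. Recall ⊕ takes the minimum of its arguments and ⊗ takes their sum. Working out the expression (((10 ⊗ -2) ⊗ (-3 ⊕ 0)) ⊗ ((1 ⊕ -4) ⊗ (10 ⊗ 8))) gives 19.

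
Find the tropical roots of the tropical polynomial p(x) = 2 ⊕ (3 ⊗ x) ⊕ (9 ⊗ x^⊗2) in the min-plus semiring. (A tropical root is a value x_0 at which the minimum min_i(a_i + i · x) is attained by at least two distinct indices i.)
Roots: {-6, -1}

Each tropical root is a break point of the lower envelope of the lines y = a_i + i · x (there are 3 lines, with slopes 0, 1, ..., 2). Only the lines that attain the minimum somewhere contribute to roots; other lines are dominated. Here the surviving (envelope) indices are i = 2, i = 1, i = 0.
Intersections between consecutive envelope lines give the roots: for adjacent envelope indices i < j the intersection is x = (a_i − a_j) / (j − i). Reading off the sorted break points: {-6, -1}.
Verification: at each break x_0, at least two indices attain the minimum of min_i(a_i + i · x_0).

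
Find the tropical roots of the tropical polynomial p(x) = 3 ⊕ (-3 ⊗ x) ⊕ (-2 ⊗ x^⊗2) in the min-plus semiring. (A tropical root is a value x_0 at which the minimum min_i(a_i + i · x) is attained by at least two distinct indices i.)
Roots: {-1, 6}

Each tropical root is a break point of the lower envelope of the lines y = a_i + i · x (there are 3 lines, with slopes 0, 1, ..., 2). Only the lines that attain the minimum somewhere contribute to roots; other lines are dominated. Here the surviving (envelope) indices are i = 2, i = 1, i = 0.
Intersections between consecutive envelope lines give the roots: for adjacent envelope indices i < j the intersection is x = (a_i − a_j) / (j − i). Reading off the sorted break points: {-1, 6}.
Verification: at each break x_0, at least two indices attain the minimum of min_i(a_i + i · x_0).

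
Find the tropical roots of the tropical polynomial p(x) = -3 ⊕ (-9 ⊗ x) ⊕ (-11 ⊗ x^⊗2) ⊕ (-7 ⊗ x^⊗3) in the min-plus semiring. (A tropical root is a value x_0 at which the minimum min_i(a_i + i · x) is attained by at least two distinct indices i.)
Roots: {-4, 2, 6}

Each tropical root is a break point of the lower envelope of the lines y = a_i + i · x (there are 4 lines, with slopes 0, 1, ..., 3). Only the lines that attain the minimum somewhere contribute to roots; other lines are dominated. Here the surviving (envelope) indices are i = 3, i = 2, i = 1, i = 0.
Intersections between consecutive envelope lines give the roots: for adjacent envelope indices i < j the intersection is x = (a_i − a_j) / (j − i). Reading off the sorted break points: {-4, 2, 6}.
Verification: at each break x_0, at least two indices attain the minimum of min_i(a_i + i · x_0).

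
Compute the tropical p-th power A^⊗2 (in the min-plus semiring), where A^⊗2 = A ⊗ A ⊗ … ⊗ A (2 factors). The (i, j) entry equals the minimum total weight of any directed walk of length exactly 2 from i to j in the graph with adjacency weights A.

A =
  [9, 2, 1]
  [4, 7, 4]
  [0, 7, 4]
A^⊗2 =
  [1, 8, 5]
  [4, 6, 5]
  [4, 2, 1]

Each entry (A^⊗2)_ij equals the minimum over all length-2 walks i = v_0 → v_1 → … → v_2 = j of Σ_t A[v_t][v_{t+1}]. For example, for (i, j) = (0, 2) we minimise over 3 possible intermediate vertex sequences; the minimum is 5, attained along the walk 0 → 2 → 2.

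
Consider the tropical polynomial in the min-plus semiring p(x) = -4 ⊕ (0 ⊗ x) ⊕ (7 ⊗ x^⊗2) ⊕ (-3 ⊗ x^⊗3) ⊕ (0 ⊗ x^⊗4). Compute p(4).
p(4) = -4

A tropical monomial a ⊗ x^⊗i evaluates to a + i · x. Evaluating each term at x = 4:
  Term 0 contributes -4 + 0 · 4 = -4
  Term 1 contributes 0 + 1 · 4 = 4
  Term 2 contributes 7 + 2 · 4 = 15
  Term 3 contributes -3 + 3 · 4 = 9
  Term 4 contributes 0 + 4 · 4 = 16
p(4) = ⊕ of these = min[-4, 4, 15, 9, 16] = -4.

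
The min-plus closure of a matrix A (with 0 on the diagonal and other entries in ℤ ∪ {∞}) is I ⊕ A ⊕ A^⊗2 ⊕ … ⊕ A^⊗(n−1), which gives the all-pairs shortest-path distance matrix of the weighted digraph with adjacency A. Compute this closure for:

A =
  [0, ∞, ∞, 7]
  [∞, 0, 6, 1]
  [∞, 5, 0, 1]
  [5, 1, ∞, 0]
Closure =
  [0, 8, 14, 7]
  [6, 0, 6, 1]
  [6, 2, 0, 1]
  [5, 1, 7, 0]

This is the Floyd-Warshall all-pairs shortest-path computation. For each intermediate vertex k = 0, 1, …, 3, update dist[i][j] ← min(dist[i][j], dist[i][k] + dist[k][j]). The final matrix gives, for each (i, j), the minimum total weight of any directed path from i to j (possibly empty when i = j).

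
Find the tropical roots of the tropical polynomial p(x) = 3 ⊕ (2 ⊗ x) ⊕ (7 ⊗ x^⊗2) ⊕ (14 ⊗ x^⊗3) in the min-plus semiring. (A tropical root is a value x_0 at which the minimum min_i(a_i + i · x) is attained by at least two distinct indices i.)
Roots: {-7, -5, 1}

Each tropical root is a break point of the lower envelope of the lines y = a_i + i · x (there are 4 lines, with slopes 0, 1, ..., 3). Only the lines that attain the minimum somewhere contribute to roots; other lines are dominated. Here the surviving (envelope) indices are i = 3, i = 2, i = 1, i = 0.
Intersections between consecutive envelope lines give the roots: for adjacent envelope indices i < j the intersection is x = (a_i − a_j) / (j − i). Reading off the sorted break points: {-7, -5, 1}.
Verification: at each break x_0, at least two indices attain the minimum of min_i(a_i + i · x_0).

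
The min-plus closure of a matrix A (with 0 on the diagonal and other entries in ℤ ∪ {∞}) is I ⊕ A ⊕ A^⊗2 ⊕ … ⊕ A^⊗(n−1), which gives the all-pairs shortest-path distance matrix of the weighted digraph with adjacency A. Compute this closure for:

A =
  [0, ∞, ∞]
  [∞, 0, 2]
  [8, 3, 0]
Closure =
  [0, ∞, ∞]
  [10, 0, 2]
  [8, 3, 0]

This is the Floyd-Warshall all-pairs shortest-path computation. For each intermediate vertex k = 0, 1, …, 2, update dist[i][j] ← min(dist[i][j], dist[i][k] + dist[k][j]). The final matrix gives, for each (i, j), the minimum total weight of any directed path from i to j (possibly empty when i = j).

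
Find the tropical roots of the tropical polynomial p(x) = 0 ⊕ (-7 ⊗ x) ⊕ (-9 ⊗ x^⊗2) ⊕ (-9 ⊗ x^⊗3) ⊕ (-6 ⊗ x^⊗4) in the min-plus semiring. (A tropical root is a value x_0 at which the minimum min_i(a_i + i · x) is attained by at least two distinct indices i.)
Roots: {-3, 0, 2, 7}

Each tropical root is a break point of the lower envelope of the lines y = a_i + i · x (there are 5 lines, with slopes 0, 1, ..., 4). Only the lines that attain the minimum somewhere contribute to roots; other lines are dominated. Here the surviving (envelope) indices are i = 4, i = 3, i = 2, i = 1, i = 0.
Intersections between consecutive envelope lines give the roots: for adjacent envelope indices i < j the intersection is x = (a_i − a_j) / (j − i). Reading off the sorted break points: {-3, 0, 2, 7}.
Verification: at each break x_0, at least two indices attain the minimum of min_i(a_i + i · x_0).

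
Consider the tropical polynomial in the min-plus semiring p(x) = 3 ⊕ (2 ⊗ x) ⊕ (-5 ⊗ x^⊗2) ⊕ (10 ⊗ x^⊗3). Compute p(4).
p(4) = 3

A tropical monomial a ⊗ x^⊗i evaluates to a + i · x. Evaluating each term at x = 4:
  Term 0 contributes 3 + 0 · 4 = 3
  Term 1 contributes 2 + 1 · 4 = 6
  Term 2 contributes -5 + 2 · 4 = 3
  Term 3 contributes 10 + 3 · 4 = 22
p(4) = ⊕ of these = min[3, 6, 3, 22] = 3.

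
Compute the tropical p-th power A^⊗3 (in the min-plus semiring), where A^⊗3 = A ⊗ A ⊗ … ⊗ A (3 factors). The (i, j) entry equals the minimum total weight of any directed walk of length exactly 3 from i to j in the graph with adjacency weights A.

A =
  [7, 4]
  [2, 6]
A^⊗3 =
  [12, 10]
  [8, 12]

Each entry (A^⊗3)_ij equals the minimum over all length-3 walks i = v_0 → v_1 → … → v_3 = j of Σ_t A[v_t][v_{t+1}]. For example, for (i, j) = (0, 1) we minimise over 4 possible intermediate vertex sequences; the minimum is 10, attained along the walk 0 → 1 → 0 → 1.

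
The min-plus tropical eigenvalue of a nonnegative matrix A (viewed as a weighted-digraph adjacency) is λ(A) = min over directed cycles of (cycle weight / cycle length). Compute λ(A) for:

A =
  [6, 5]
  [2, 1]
λ(A) = 1

Enumerate directed cycles and compute their means (weight / length). Sample:
  cycle 0 → 0: weight = 6, length = 1, mean = 6/1 ≈ 6.000
  cycle 1 → 1: weight = 1, length = 1, mean = 1/1 ≈ 1.000
  cycle 0 → 1 → 0: weight = 7, length = 2, mean = 7/2 ≈ 3.500
  cycle 1 → 0 → 1: weight = 7, length = 2, mean = 7/2 ≈ 3.500
Minimum mean = 1.000, attained e.g. along the cycle 1 → 1 with weight 1 and length 1. So λ(A) = 1/1 = 1.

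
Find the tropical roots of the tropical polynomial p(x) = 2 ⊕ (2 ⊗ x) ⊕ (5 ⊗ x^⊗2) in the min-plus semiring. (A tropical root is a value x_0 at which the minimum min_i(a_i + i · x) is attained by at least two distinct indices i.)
Roots: {-3, 0}

Each tropical root is a break point of the lower envelope of the lines y = a_i + i · x (there are 3 lines, with slopes 0, 1, ..., 2). Only the lines that attain the minimum somewhere contribute to roots; other lines are dominated. Here the surviving (envelope) indices are i = 2, i = 1, i = 0.
Intersections between consecutive envelope lines give the roots: for adjacent envelope indices i < j the intersection is x = (a_i − a_j) / (j − i). Reading off the sorted break points: {-3, 0}.
Verification: at each break x_0, at least two indices attain the minimum of min_i(a_i + i · x_0).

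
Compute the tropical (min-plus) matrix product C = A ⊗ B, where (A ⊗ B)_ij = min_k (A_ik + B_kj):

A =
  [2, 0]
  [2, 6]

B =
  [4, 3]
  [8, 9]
A ⊗ B =
  [6, 5]
  [6, 5]

Apply the min-plus product entry-by-entry:
  C[0][0] = min over k of (A[0][0] + B[0][0] = 2 + 4 = 6, A[0][1] + B[1][0] = 0 + 8 = 8) = 6 (attained at k = 0)
  C[0][1] = min over k of (A[0][0] + B[0][1] = 2 + 3 = 5, A[0][1] + B[1][1] = 0 + 9 = 9) = 5 (attained at k = 0)
  C[1][0] = min over k of (A[1][0] + B[0][0] = 2 + 4 = 6, A[1][1] + B[1][0] = 6 + 8 = 14) = 6 (attained at k = 0)
  C[1][1] = min over k of (A[1][0] + B[0][1] = 2 + 3 = 5, A[1][1] + B[1][1] = 6 + 9 = 15) = 5 (attained at k = 0)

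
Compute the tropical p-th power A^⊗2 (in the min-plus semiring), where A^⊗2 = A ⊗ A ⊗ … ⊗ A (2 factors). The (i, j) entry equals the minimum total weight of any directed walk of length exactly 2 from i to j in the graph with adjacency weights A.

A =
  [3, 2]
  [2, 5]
A^⊗2 =
  [4, 5]
  [5, 4]

Each entry (A^⊗2)_ij equals the minimum over all length-2 walks i = v_0 → v_1 → … → v_2 = j of Σ_t A[v_t][v_{t+1}]. For example, for (i, j) = (0, 1) we minimise over 2 possible intermediate vertex sequences; the minimum is 5, attained along the walk 0 → 0 → 1.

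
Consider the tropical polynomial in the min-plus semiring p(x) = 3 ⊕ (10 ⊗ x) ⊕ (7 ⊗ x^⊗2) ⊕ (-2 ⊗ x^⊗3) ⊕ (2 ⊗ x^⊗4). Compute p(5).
p(5) = 3

A tropical monomial a ⊗ x^⊗i evaluates to a + i · x. Evaluating each term at x = 5:
  Term 0 contributes 3 + 0 · 5 = 3
  Term 1 contributes 10 + 1 · 5 = 15
  Term 2 contributes 7 + 2 · 5 = 17
  Term 3 contributes -2 + 3 · 5 = 13
  Term 4 contributes 2 + 4 · 5 = 22
p(5) = ⊕ of these = min[3, 15, 17, 13, 22] = 3.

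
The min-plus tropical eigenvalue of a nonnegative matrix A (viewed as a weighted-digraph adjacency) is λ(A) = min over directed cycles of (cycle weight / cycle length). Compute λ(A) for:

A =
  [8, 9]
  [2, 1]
λ(A) = 1

Enumerate directed cycles and compute their means (weight / length). Sample:
  cycle 0 → 0: weight = 8, length = 1, mean = 8/1 ≈ 8.000
  cycle 1 → 1: weight = 1, length = 1, mean = 1/1 ≈ 1.000
  cycle 0 → 1 → 0: weight = 11, length = 2, mean = 11/2 ≈ 5.500
  cycle 1 → 0 → 1: weight = 11, length = 2, mean = 11/2 ≈ 5.500
Minimum mean = 1.000, attained e.g. along the cycle 1 → 1 with weight 1 and length 1. So λ(A) = 1/1 = 1.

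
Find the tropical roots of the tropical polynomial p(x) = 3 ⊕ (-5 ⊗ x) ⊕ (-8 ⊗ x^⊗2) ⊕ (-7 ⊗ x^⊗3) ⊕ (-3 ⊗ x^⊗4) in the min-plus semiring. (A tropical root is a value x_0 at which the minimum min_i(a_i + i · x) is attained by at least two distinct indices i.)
Roots: {-4, -1, 3, 8}

Each tropical root is a break point of the lower envelope of the lines y = a_i + i · x (there are 5 lines, with slopes 0, 1, ..., 4). Only the lines that attain the minimum somewhere contribute to roots; other lines are dominated. Here the surviving (envelope) indices are i = 4, i = 3, i = 2, i = 1, i = 0.
Intersections between consecutive envelope lines give the roots: for adjacent envelope indices i < j the intersection is x = (a_i − a_j) / (j − i). Reading off the sorted break points: {-4, -1, 3, 8}.
Verification: at each break x_0, at least two indices attain the minimum of min_i(a_i + i · x_0).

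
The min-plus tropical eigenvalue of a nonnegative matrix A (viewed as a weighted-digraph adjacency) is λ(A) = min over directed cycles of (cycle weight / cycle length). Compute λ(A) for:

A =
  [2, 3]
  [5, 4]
λ(A) = 2

Enumerate directed cycles and compute their means (weight / length). Sample:
  cycle 0 → 0: weight = 2, length = 1, mean = 2/1 ≈ 2.000
  cycle 1 → 1: weight = 4, length = 1, mean = 4/1 ≈ 4.000
  cycle 0 → 1 → 0: weight = 8, length = 2, mean = 8/2 ≈ 4.000
  cycle 1 → 0 → 1: weight = 8, length = 2, mean = 8/2 ≈ 4.000
Minimum mean = 2.000, attained e.g. along the cycle 0 → 0 with weight 2 and length 1. So λ(A) = 2/1 = 2.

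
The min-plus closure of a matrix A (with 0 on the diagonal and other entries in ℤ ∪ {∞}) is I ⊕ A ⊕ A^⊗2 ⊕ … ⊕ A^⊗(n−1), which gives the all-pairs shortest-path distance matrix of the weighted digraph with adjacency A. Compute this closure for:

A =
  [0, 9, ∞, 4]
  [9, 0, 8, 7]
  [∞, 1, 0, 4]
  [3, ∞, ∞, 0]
Closure =
  [0, 9, 17, 4]
  [9, 0, 8, 7]
  [7, 1, 0, 4]
  [3, 12, 20, 0]

This is the Floyd-Warshall all-pairs shortest-path computation. For each intermediate vertex k = 0, 1, …, 3, update dist[i][j] ← min(dist[i][j], dist[i][k] + dist[k][j]). The final matrix gives, for each (i, j), the minimum total weight of any directed path from i to j (possibly empty when i = j).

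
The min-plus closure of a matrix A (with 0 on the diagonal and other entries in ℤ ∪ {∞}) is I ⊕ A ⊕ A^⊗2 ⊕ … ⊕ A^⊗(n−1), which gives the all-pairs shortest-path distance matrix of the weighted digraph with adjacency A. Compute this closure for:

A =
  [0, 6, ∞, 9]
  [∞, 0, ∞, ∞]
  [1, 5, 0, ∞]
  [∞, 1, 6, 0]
Closure =
  [0, 6, 15, 9]
  [∞, 0, ∞, ∞]
  [1, 5, 0, 10]
  [7, 1, 6, 0]

This is the Floyd-Warshall all-pairs shortest-path computation. For each intermediate vertex k = 0, 1, …, 3, update dist[i][j] ← min(dist[i][j], dist[i][k] + dist[k][j]). The final matrix gives, for each (i, j), the minimum total weight of any directed path from i to j (possibly empty when i = j).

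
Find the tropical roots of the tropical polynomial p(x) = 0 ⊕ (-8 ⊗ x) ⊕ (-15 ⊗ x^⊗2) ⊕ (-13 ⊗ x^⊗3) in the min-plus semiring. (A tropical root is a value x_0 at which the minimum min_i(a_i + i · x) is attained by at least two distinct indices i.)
Roots: {-2, 7, 8}

Each tropical root is a break point of the lower envelope of the lines y = a_i + i · x (there are 4 lines, with slopes 0, 1, ..., 3). Only the lines that attain the minimum somewhere contribute to roots; other lines are dominated. Here the surviving (envelope) indices are i = 3, i = 2, i = 1, i = 0.
Intersections between consecutive envelope lines give the roots: for adjacent envelope indices i < j the intersection is x = (a_i − a_j) / (j − i). Reading off the sorted break points: {-2, 7, 8}.
Verification: at each break x_0, at least two indices attain the minimum of min_i(a_i + i · x_0).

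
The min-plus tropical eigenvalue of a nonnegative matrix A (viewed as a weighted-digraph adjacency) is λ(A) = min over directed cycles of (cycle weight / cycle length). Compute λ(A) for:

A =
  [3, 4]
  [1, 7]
λ(A) = 5/2

Enumerate directed cycles and compute their means (weight / length). Sample:
  cycle 0 → 0: weight = 3, length = 1, mean = 3/1 ≈ 3.000
  cycle 1 → 1: weight = 7, length = 1, mean = 7/1 ≈ 7.000
  cycle 0 → 1 → 0: weight = 5, length = 2, mean = 5/2 ≈ 2.500
  cycle 1 → 0 → 1: weight = 5, length = 2, mean = 5/2 ≈ 2.500
Minimum mean = 2.500, attained e.g. along the cycle 0 → 1 → 0 with weight 5 and length 2. So λ(A) = 5/2 = 5/2.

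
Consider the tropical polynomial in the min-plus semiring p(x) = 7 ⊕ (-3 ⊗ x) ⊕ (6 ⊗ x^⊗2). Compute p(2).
p(2) = -1

A tropical monomial a ⊗ x^⊗i evaluates to a + i · x. Evaluating each term at x = 2:
  Term 0 contributes 7 + 0 · 2 = 7
  Term 1 contributes -3 + 1 · 2 = -1
  Term 2 contributes 6 + 2 · 2 = 10
p(2) = ⊕ of these = min[7, -1, 10] = -1.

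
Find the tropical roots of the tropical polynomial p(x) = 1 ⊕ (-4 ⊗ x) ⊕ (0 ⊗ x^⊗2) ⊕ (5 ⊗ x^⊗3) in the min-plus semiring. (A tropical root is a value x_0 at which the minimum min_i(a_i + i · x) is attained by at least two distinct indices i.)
Roots: {-5, -4, 5}

Each tropical root is a break point of the lower envelope of the lines y = a_i + i · x (there are 4 lines, with slopes 0, 1, ..., 3). Only the lines that attain the minimum somewhere contribute to roots; other lines are dominated. Here the surviving (envelope) indices are i = 3, i = 2, i = 1, i = 0.
Intersections between consecutive envelope lines give the roots: for adjacent envelope indices i < j the intersection is x = (a_i − a_j) / (j − i). Reading off the sorted break points: {-5, -4, 5}.
Verification: at each break x_0, at least two indices attain the minimum of min_i(a_i + i · x_0).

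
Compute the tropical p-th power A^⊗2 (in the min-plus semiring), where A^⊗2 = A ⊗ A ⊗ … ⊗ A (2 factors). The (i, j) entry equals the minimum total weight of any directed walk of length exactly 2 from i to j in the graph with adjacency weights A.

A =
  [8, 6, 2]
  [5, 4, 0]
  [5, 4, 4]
A^⊗2 =
  [7, 6, 6]
  [5, 4, 4]
  [9, 8, 4]

Each entry (A^⊗2)_ij equals the minimum over all length-2 walks i = v_0 → v_1 → … → v_2 = j of Σ_t A[v_t][v_{t+1}]. For example, for (i, j) = (0, 2) we minimise over 3 possible intermediate vertex sequences; the minimum is 6, attained along the walk 0 → 1 → 2.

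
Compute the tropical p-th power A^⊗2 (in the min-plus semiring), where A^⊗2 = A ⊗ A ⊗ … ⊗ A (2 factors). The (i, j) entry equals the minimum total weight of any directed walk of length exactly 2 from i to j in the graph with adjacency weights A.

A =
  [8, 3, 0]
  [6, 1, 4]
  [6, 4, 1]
A^⊗2 =
  [6, 4, 1]
  [7, 2, 5]
  [7, 5, 2]

Each entry (A^⊗2)_ij equals the minimum over all length-2 walks i = v_0 → v_1 → … → v_2 = j of Σ_t A[v_t][v_{t+1}]. For example, for (i, j) = (0, 2) we minimise over 3 possible intermediate vertex sequences; the minimum is 1, attained along the walk 0 → 2 → 2.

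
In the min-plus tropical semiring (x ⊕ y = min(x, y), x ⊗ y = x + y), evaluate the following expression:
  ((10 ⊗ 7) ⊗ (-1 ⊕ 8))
((10 ⊗ 7) ⊗ (-1 ⊕ 8)) = 16

Expand innermost to outermost. Recall ⊕ takes the minimum of its arguments and ⊗ takes their sum. Working out the expression ((10 ⊗ 7) ⊗ (-1 ⊕ 8)) gives 16.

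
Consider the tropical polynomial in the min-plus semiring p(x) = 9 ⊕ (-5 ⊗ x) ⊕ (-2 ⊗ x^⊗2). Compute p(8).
p(8) = 3

A tropical monomial a ⊗ x^⊗i evaluates to a + i · x. Evaluating each term at x = 8:
  Term 0 contributes 9 + 0 · 8 = 9
  Term 1 contributes -5 + 1 · 8 = 3
  Term 2 contributes -2 + 2 · 8 = 14
p(8) = ⊕ of these = min[9, 3, 14] = 3.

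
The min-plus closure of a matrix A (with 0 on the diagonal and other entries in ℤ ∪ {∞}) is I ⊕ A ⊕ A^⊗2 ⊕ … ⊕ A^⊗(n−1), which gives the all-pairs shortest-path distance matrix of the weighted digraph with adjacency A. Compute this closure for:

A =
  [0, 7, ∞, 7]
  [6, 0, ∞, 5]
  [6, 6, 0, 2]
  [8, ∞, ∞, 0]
Closure =
  [0, 7, ∞, 7]
  [6, 0, ∞, 5]
  [6, 6, 0, 2]
  [8, 15, ∞, 0]

This is the Floyd-Warshall all-pairs shortest-path computation. For each intermediate vertex k = 0, 1, …, 3, update dist[i][j] ← min(dist[i][j], dist[i][k] + dist[k][j]). The final matrix gives, for each (i, j), the minimum total weight of any directed path from i to j (possibly empty when i = j).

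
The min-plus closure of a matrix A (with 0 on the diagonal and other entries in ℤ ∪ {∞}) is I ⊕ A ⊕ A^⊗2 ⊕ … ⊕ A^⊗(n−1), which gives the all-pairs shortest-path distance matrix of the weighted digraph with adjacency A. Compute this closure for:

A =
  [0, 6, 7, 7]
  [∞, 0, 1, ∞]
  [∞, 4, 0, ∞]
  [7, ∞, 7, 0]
Closure =
  [0, 6, 7, 7]
  [∞, 0, 1, ∞]
  [∞, 4, 0, ∞]
  [7, 11, 7, 0]

This is the Floyd-Warshall all-pairs shortest-path computation. For each intermediate vertex k = 0, 1, …, 3, update dist[i][j] ← min(dist[i][j], dist[i][k] + dist[k][j]). The final matrix gives, for each (i, j), the minimum total weight of any directed path from i to j (possibly empty when i = j).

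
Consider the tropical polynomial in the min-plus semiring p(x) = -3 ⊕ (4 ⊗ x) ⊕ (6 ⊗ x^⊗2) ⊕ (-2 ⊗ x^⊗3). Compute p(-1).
p(-1) = -5

A tropical monomial a ⊗ x^⊗i evaluates to a + i · x. Evaluating each term at x = -1:
  Term 0 contributes -3 + 0 · -1 = -3
  Term 1 contributes 4 + 1 · -1 = 3
  Term 2 contributes 6 + 2 · -1 = 4
  Term 3 contributes -2 + 3 · -1 = -5
p(-1) = ⊕ of these = min[-3, 3, 4, -5] = -5.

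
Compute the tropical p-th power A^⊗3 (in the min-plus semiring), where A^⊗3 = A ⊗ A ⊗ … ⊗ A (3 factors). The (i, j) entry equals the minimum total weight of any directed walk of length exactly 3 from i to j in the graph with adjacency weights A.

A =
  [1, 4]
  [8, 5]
A^⊗3 =
  [3, 6]
  [10, 13]

Each entry (A^⊗3)_ij equals the minimum over all length-3 walks i = v_0 → v_1 → … → v_3 = j of Σ_t A[v_t][v_{t+1}]. For example, for (i, j) = (0, 1) we minimise over 4 possible intermediate vertex sequences; the minimum is 6, attained along the walk 0 → 0 → 0 → 1.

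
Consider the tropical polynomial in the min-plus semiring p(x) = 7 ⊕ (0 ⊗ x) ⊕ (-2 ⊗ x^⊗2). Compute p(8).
p(8) = 7

A tropical monomial a ⊗ x^⊗i evaluates to a + i · x. Evaluating each term at x = 8:
  Term 0 contributes 7 + 0 · 8 = 7
  Term 1 contributes 0 + 1 · 8 = 8
  Term 2 contributes -2 + 2 · 8 = 14
p(8) = ⊕ of these = min[7, 8, 14] = 7.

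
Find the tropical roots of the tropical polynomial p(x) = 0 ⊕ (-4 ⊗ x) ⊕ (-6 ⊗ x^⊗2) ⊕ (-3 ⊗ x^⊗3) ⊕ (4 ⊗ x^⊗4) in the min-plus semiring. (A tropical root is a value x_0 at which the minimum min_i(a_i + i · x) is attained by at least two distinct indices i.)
Roots: {-7, -3, 2, 4}

Each tropical root is a break point of the lower envelope of the lines y = a_i + i · x (there are 5 lines, with slopes 0, 1, ..., 4). Only the lines that attain the minimum somewhere contribute to roots; other lines are dominated. Here the surviving (envelope) indices are i = 4, i = 3, i = 2, i = 1, i = 0.
Intersections between consecutive envelope lines give the roots: for adjacent envelope indices i < j the intersection is x = (a_i − a_j) / (j − i). Reading off the sorted break points: {-7, -3, 2, 4}.
Verification: at each break x_0, at least two indices attain the minimum of min_i(a_i + i · x_0).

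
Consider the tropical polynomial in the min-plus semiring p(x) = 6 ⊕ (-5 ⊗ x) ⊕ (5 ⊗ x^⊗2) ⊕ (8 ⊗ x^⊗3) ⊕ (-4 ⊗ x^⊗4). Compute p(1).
p(1) = -4

A tropical monomial a ⊗ x^⊗i evaluates to a + i · x. Evaluating each term at x = 1:
  Term 0 contributes 6 + 0 · 1 = 6
  Term 1 contributes -5 + 1 · 1 = -4
  Term 2 contributes 5 + 2 · 1 = 7
  Term 3 contributes 8 + 3 · 1 = 11
  Term 4 contributes -4 + 4 · 1 = 0
p(1) = ⊕ of these = min[6, -4, 7, 11, 0] = -4.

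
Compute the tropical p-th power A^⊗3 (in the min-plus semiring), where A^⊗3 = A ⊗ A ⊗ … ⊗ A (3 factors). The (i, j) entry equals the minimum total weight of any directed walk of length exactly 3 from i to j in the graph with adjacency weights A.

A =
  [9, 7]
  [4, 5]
A^⊗3 =
  [16, 17]
  [14, 15]

Each entry (A^⊗3)_ij equals the minimum over all length-3 walks i = v_0 → v_1 → … → v_3 = j of Σ_t A[v_t][v_{t+1}]. For example, for (i, j) = (0, 1) we minimise over 4 possible intermediate vertex sequences; the minimum is 17, attained along the walk 0 → 1 → 1 → 1.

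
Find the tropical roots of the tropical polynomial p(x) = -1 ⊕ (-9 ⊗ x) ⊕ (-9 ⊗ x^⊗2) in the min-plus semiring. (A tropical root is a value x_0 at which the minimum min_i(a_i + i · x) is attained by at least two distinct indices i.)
Roots: {0, 8}

Each tropical root is a break point of the lower envelope of the lines y = a_i + i · x (there are 3 lines, with slopes 0, 1, ..., 2). Only the lines that attain the minimum somewhere contribute to roots; other lines are dominated. Here the surviving (envelope) indices are i = 2, i = 1, i = 0.
Intersections between consecutive envelope lines give the roots: for adjacent envelope indices i < j the intersection is x = (a_i − a_j) / (j − i). Reading off the sorted break points: {0, 8}.
Verification: at each break x_0, at least two indices attain the minimum of min_i(a_i + i · x_0).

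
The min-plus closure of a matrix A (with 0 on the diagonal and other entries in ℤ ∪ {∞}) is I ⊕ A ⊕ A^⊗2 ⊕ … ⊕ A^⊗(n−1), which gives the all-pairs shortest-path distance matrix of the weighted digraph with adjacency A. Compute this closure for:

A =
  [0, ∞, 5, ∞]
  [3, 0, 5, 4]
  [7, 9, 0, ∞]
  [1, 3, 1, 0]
Closure =
  [0, 14, 5, 18]
  [3, 0, 5, 4]
  [7, 9, 0, 13]
  [1, 3, 1, 0]

This is the Floyd-Warshall all-pairs shortest-path computation. For each intermediate vertex k = 0, 1, …, 3, update dist[i][j] ← min(dist[i][j], dist[i][k] + dist[k][j]). The final matrix gives, for each (i, j), the minimum total weight of any directed path from i to j (possibly empty when i = j).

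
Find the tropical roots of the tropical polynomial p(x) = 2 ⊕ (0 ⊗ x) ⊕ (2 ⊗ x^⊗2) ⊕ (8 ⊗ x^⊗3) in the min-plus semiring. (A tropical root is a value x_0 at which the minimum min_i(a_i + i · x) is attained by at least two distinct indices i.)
Roots: {-6, -2, 2}

Each tropical root is a break point of the lower envelope of the lines y = a_i + i · x (there are 4 lines, with slopes 0, 1, ..., 3). Only the lines that attain the minimum somewhere contribute to roots; other lines are dominated. Here the surviving (envelope) indices are i = 3, i = 2, i = 1, i = 0.
Intersections between consecutive envelope lines give the roots: for adjacent envelope indices i < j the intersection is x = (a_i − a_j) / (j − i). Reading off the sorted break points: {-6, -2, 2}.
Verification: at each break x_0, at least two indices attain the minimum of min_i(a_i + i · x_0).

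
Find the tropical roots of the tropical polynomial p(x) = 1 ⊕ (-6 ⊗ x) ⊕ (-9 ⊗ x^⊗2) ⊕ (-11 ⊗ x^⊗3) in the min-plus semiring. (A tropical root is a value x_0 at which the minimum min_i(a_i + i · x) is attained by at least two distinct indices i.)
Roots: {2, 3, 7}

Each tropical root is a break point of the lower envelope of the lines y = a_i + i · x (there are 4 lines, with slopes 0, 1, ..., 3). Only the lines that attain the minimum somewhere contribute to roots; other lines are dominated. Here the surviving (envelope) indices are i = 3, i = 2, i = 1, i = 0.
Intersections between consecutive envelope lines give the roots: for adjacent envelope indices i < j the intersection is x = (a_i − a_j) / (j − i). Reading off the sorted break points: {2, 3, 7}.
Verification: at each break x_0, at least two indices attain the minimum of min_i(a_i + i · x_0).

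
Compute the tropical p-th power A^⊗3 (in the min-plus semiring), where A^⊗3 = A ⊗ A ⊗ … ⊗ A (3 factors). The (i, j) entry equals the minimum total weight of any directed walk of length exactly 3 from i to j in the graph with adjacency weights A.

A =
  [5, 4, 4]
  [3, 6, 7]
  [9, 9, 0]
A^⊗3 =
  [12, 11, 4]
  [10, 12, 7]
  [9, 9, 0]

Each entry (A^⊗3)_ij equals the minimum over all length-3 walks i = v_0 → v_1 → … → v_3 = j of Σ_t A[v_t][v_{t+1}]. For example, for (i, j) = (0, 2) we minimise over 9 possible intermediate vertex sequences; the minimum is 4, attained along the walk 0 → 2 → 2 → 2.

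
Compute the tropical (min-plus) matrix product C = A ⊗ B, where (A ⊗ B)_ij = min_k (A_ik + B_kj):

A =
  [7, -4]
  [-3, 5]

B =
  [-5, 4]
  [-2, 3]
A ⊗ B =
  [-6, -1]
  [-8, 1]

Apply the min-plus product entry-by-entry:
  C[0][0] = min over k of (A[0][0] + B[0][0] = 7 + -5 = 2, A[0][1] + B[1][0] = -4 + -2 = -6) = -6 (attained at k = 1)
  C[0][1] = min over k of (A[0][0] + B[0][1] = 7 + 4 = 11, A[0][1] + B[1][1] = -4 + 3 = -1) = -1 (attained at k = 1)
  C[1][0] = min over k of (A[1][0] + B[0][0] = -3 + -5 = -8, A[1][1] + B[1][0] = 5 + -2 = 3) = -8 (attained at k = 0)
  C[1][1] = min over k of (A[1][0] + B[0][1] = -3 + 4 = 1, A[1][1] + B[1][1] = 5 + 3 = 8) = 1 (attained at k = 0)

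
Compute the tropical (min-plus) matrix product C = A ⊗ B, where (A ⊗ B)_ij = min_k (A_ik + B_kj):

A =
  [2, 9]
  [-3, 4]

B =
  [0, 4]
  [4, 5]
A ⊗ B =
  [2, 6]
  [-3, 1]

Apply the min-plus product entry-by-entry:
  C[0][0] = min over k of (A[0][0] + B[0][0] = 2 + 0 = 2, A[0][1] + B[1][0] = 9 + 4 = 13) = 2 (attained at k = 0)
  C[0][1] = min over k of (A[0][0] + B[0][1] = 2 + 4 = 6, A[0][1] + B[1][1] = 9 + 5 = 14) = 6 (attained at k = 0)
  C[1][0] = min over k of (A[1][0] + B[0][0] = -3 + 0 = -3, A[1][1] + B[1][0] = 4 + 4 = 8) = -3 (attained at k = 0)
  C[1][1] = min over k of (A[1][0] + B[0][1] = -3 + 4 = 1, A[1][1] + B[1][1] = 4 + 5 = 9) = 1 (attained at k = 0)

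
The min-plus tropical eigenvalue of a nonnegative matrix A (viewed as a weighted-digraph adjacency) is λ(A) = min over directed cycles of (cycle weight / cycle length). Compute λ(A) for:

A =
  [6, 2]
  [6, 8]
λ(A) = 4

Enumerate directed cycles and compute their means (weight / length). Sample:
  cycle 0 → 0: weight = 6, length = 1, mean = 6/1 ≈ 6.000
  cycle 1 → 1: weight = 8, length = 1, mean = 8/1 ≈ 8.000
  cycle 0 → 1 → 0: weight = 8, length = 2, mean = 8/2 ≈ 4.000
  cycle 1 → 0 → 1: weight = 8, length = 2, mean = 8/2 ≈ 4.000
Minimum mean = 4.000, attained e.g. along the cycle 0 → 1 → 0 with weight 8 and length 2. So λ(A) = 8/2 = 4.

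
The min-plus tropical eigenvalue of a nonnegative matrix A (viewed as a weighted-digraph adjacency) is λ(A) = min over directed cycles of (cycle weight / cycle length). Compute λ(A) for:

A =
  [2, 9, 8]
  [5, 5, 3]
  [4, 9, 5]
λ(A) = 2

Enumerate directed cycles and compute their means (weight / length). Sample:
  cycle 0 → 0: weight = 2, length = 1, mean = 2/1 ≈ 2.000
  cycle 1 → 1: weight = 5, length = 1, mean = 5/1 ≈ 5.000
  cycle 2 → 2: weight = 5, length = 1, mean = 5/1 ≈ 5.000
  cycle 0 → 1 → 0: weight = 14, length = 2, mean = 14/2 ≈ 7.000
  cycle 0 → 2 → 0: weight = 12, length = 2, mean = 12/2 ≈ 6.000
  cycle 1 → 0 → 1: weight = 14, length = 2, mean = 14/2 ≈ 7.000
Minimum mean = 2.000, attained e.g. along the cycle 0 → 0 with weight 2 and length 1. So λ(A) = 2/1 = 2.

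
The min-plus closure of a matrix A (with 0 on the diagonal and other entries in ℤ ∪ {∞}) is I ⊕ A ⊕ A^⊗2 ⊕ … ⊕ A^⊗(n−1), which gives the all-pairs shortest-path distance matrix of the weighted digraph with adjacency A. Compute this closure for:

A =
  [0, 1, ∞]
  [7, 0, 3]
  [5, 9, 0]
Closure =
  [0, 1, 4]
  [7, 0, 3]
  [5, 6, 0]

This is the Floyd-Warshall all-pairs shortest-path computation. For each intermediate vertex k = 0, 1, …, 2, update dist[i][j] ← min(dist[i][j], dist[i][k] + dist[k][j]). The final matrix gives, for each (i, j), the minimum total weight of any directed path from i to j (possibly empty when i = j).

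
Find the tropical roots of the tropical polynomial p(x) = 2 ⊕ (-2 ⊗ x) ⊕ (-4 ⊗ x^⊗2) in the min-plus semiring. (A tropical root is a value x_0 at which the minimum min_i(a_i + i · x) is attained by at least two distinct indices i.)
Roots: {2, 4}

Each tropical root is a break point of the lower envelope of the lines y = a_i + i · x (there are 3 lines, with slopes 0, 1, ..., 2). Only the lines that attain the minimum somewhere contribute to roots; other lines are dominated. Here the surviving (envelope) indices are i = 2, i = 1, i = 0.
Intersections between consecutive envelope lines give the roots: for adjacent envelope indices i < j the intersection is x = (a_i − a_j) / (j − i). Reading off the sorted break points: {2, 4}.
Verification: at each break x_0, at least two indices attain the minimum of min_i(a_i + i · x_0).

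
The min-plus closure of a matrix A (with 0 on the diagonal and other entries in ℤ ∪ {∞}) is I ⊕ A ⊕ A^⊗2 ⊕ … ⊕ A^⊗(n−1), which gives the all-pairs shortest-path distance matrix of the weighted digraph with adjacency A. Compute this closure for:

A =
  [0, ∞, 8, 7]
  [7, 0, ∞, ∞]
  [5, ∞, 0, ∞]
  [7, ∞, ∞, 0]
Closure =
  [0, ∞, 8, 7]
  [7, 0, 15, 14]
  [5, ∞, 0, 12]
  [7, ∞, 15, 0]

This is the Floyd-Warshall all-pairs shortest-path computation. For each intermediate vertex k = 0, 1, …, 3, update dist[i][j] ← min(dist[i][j], dist[i][k] + dist[k][j]). The final matrix gives, for each (i, j), the minimum total weight of any directed path from i to j (possibly empty when i = j).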